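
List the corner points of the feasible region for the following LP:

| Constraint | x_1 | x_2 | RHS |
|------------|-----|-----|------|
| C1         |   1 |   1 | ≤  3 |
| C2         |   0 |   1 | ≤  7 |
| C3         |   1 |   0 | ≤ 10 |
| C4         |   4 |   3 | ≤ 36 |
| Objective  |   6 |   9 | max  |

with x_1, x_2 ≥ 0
Each vertex is the intersection of two constraint boundaries that also satisfies all remaining constraints:
  x_1 = 0 and x_2 = 0 → (0, 0)
  x_1 + x_2 = 3 and x_2 = 0 → (3, 0)
  x_1 + x_2 = 3 and x_1 = 0 → (0, 3)

Vertices: (0, 0), (3, 0), (0, 3)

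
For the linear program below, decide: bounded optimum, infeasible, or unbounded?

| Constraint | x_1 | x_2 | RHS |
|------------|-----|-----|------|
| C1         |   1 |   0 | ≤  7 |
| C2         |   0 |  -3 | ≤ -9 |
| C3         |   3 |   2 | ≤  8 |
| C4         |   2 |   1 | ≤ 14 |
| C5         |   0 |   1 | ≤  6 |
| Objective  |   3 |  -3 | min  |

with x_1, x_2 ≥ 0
The point (0, 4) satisfies every constraint, so the LP is feasible; the constraints give x_1 ≤ 7 and x_2 ≤ 6, which with x_1, x_2 ≥ 0 keep the feasible region inside a bounded box. A feasible, bounded LP attains a finite optimum at a vertex.

Evaluating z = 3x_1 - 3x_2 at each vertex:
  (0, 3): z = -9
  (0.6667, 3): z = -7
  (0, 4): z = -12

Feasible with finite optimum z* = -12 at (0, 4).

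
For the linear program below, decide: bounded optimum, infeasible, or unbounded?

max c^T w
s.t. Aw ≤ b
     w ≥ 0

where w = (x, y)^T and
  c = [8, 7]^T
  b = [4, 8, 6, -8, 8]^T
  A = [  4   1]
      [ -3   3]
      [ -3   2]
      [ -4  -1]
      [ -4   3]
One constraint requires 4x + y ≤ 4, while the constraint -4x - y ≤ -8 is equivalent to 4x + y ≥ 8. Together they would need 8 ≤ 4x + y ≤ 4, which is impossible since 8 > 4. No point satisfies all constraints.

Infeasible — the constraint set is empty.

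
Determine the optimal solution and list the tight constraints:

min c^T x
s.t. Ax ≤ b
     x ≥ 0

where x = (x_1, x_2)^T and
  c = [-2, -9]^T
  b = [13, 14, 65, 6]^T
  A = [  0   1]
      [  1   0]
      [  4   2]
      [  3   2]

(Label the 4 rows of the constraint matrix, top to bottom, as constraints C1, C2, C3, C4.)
Optimal: x_1 = 0, x_2 = 3
Slack at optimum:
  C1: slack = 10
  C2: slack = 14
  C3: slack = 59
  C4: slack = 0 (binding)
  x_1 ≥ 0: x_1 = 0 (binding)
  x_2 ≥ 0: x_2 = 3
Binding constraints: C4, x_1 ≥ 0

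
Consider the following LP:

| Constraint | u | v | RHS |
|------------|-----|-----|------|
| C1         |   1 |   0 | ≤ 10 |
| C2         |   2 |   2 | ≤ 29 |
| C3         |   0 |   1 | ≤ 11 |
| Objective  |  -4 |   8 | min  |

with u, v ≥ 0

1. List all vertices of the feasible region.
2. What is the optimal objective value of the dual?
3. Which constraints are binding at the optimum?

1. (0, 0), (10, 0), (10, 4.5), (3.5, 11), (0, 11)
2. -40 (by strong duality, equal to the primal optimum)
3. C1, v ≥ 0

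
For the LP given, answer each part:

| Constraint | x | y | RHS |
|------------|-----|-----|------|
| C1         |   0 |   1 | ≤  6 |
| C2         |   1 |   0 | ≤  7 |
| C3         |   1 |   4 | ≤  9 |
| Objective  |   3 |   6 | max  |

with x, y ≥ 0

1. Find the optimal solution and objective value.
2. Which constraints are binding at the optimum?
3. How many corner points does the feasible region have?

1. x = 7, y = 0.5, z = 24
2. C2, C3
3. 4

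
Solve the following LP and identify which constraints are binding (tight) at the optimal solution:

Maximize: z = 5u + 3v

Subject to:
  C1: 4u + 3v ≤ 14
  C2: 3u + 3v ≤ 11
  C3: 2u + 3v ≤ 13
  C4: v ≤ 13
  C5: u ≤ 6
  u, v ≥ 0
Optimal: u = 3.5, v = 0
Slack at optimum:
  C1: slack = 0 (binding)
  C2: slack = 0.5
  C3: slack = 6
  C4: slack = 13
  C5: slack = 2.5
  u ≥ 0: u = 3.5
  v ≥ 0: v = 0 (binding)
Binding constraints: C1, v ≥ 0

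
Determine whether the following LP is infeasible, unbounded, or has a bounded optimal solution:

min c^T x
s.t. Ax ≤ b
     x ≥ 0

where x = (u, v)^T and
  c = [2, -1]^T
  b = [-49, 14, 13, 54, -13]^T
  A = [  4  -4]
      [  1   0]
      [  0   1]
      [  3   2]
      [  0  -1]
The point (0, 13) satisfies every constraint, so the LP is feasible; the constraints give u ≤ 14 and v ≤ 13, which with u, v ≥ 0 keep the feasible region inside a bounded box. A feasible, bounded LP attains a finite optimum at a vertex.

Evaluating z = 2u - v at each vertex:
  (0.75, 13): z = -11.5
  (0, 13): z = -13

Bounded optimum: z* = -13 at (0, 13).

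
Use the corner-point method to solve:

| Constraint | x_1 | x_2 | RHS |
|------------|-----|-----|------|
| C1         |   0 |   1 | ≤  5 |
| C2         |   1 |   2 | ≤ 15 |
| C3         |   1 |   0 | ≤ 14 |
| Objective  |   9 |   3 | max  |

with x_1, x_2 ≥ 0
Each vertex is the intersection of two constraint boundaries that also satisfies all remaining constraints:
  x_1 = 0 and x_2 = 0 → (0, 0)
  x_1 = 14 and x_2 = 0 → (14, 0)
  x_1 + 2x_2 = 15 and x_1 = 14 → (14, 0.5)
  x_2 = 5 and x_1 + 2x_2 = 15 → (5, 5)
  x_2 = 5 and x_1 = 0 → (0, 5)

Evaluating z = 9x_1 + 3x_2 at each vertex:
  (0, 0): z = 0
  (14, 0): z = 126
  (14, 0.5): z = 127.5
  (5, 5): z = 60
  (0, 5): z = 15

The maximum is at (14, 0.5) with z = 127.5.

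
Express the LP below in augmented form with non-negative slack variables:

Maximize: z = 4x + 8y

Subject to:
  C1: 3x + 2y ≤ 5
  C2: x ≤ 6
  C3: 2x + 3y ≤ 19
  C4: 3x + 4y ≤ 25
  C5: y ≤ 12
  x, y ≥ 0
max z = 4x + 8y

s.t.
  3x + 2y + s1 = 5
  x + s2 = 6
  2x + 3y + s3 = 19
  3x + 4y + s4 = 25
  y + s5 = 12
  x, y, s1, s2, s3, s4, s5 ≥ 0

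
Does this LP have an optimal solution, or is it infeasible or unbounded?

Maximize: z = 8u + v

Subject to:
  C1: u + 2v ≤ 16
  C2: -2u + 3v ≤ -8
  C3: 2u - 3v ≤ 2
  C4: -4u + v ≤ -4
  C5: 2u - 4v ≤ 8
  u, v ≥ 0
C3 requires 2u - 3v ≤ 2, while C2 (-2u + 3v ≤ -8) is equivalent to 2u - 3v ≥ 8. Together they would need 8 ≤ 2u - 3v ≤ 2, which is impossible since 8 > 2. No point satisfies all constraints.

Infeasible: no point satisfies all constraints simultaneously.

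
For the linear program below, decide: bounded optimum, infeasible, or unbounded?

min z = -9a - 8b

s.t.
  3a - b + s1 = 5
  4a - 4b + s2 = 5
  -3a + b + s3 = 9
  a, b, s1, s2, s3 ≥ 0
Feasible point: (0, 0) satisfies every constraint, so the LP is feasible.
Direction d = (1, 3): for each constraint row a, a·d ≤ 0 —
  (3)(1) + (-1)(3) = 0 ≤ 0
  (4)(1) + (-4)(3) = -8 ≤ 0
  (-3)(1) + (1)(3) = 0 ≤ 0
and d ≥ 0, so (0, 0) + t·d stays feasible for every t ≥ 0. Along this ray z = -9a - 8b changes by -33 per unit t, so z → −∞.

Unbounded: there is a feasible ray along which z → −∞.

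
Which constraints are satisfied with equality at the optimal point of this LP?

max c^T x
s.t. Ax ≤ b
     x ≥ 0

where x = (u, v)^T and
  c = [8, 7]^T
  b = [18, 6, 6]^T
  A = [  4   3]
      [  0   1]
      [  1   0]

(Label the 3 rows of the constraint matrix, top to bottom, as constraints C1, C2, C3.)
Optimal: u = 0, v = 6
Slack at optimum:
  C1: slack = 0 (binding)
  C2: slack = 0 (binding)
  C3: slack = 6
  u ≥ 0: u = 0 (binding)
  v ≥ 0: v = 6
Binding constraints: C1, C2, u ≥ 0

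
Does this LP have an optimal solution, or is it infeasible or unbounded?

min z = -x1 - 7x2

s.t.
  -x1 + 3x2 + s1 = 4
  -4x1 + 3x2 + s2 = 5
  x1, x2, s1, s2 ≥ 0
Feasible point: (0, 0) satisfies every constraint, so the LP is feasible.
Direction d = (1, 0): for each constraint row a, a·d ≤ 0 —
  (-1)(1) + (3)(0) = -1 ≤ 0
  (-4)(1) + (3)(0) = -4 ≤ 0
and d ≥ 0, so (0, 0) + t·d stays feasible for every t ≥ 0. Along this ray z = -x1 - 7x2 changes by -1 per unit t, so z → −∞.

Unbounded — the objective can decrease without bound over the feasible region.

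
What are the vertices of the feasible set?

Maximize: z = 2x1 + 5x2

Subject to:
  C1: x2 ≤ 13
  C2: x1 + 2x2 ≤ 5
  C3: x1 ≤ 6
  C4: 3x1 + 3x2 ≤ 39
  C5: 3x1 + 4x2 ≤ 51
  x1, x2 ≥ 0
Each vertex is the intersection of two constraint boundaries that also satisfies all remaining constraints:
  x1 = 0 and x2 = 0 → (0, 0)
  x1 + 2x2 = 5 and x2 = 0 → (5, 0)
  x1 + 2x2 = 5 and x1 = 0 → (0, 2.5)

Vertices: (0, 0), (5, 0), (0, 2.5)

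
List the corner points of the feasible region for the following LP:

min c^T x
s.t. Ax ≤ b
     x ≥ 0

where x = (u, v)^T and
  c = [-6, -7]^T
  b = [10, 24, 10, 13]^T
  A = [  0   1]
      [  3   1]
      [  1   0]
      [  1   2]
Each vertex is the intersection of two constraint boundaries that also satisfies all remaining constraints:
  u = 0 and v = 0 → (0, 0)
  3u + v = 24 and v = 0 → (8, 0)
  3u + v = 24 and u + 2v = 13 → (7, 3)
  u + 2v = 13 and u = 0 → (0, 6.5)

Vertices: (0, 0), (8, 0), (7, 3), (0, 6.5)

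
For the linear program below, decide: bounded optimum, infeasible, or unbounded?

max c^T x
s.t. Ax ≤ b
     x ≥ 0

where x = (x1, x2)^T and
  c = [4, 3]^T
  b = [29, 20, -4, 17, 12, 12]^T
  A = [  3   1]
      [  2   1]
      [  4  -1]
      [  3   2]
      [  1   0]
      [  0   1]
The point (0, 8.5) satisfies every constraint, so the LP is feasible; the constraints give x1 ≤ 12 and x2 ≤ 12, which with x1, x2 ≥ 0 keep the feasible region inside a bounded box. A feasible, bounded LP attains a finite optimum at a vertex.

Evaluating z = 4x1 + 3x2 at each vertex:
  (0, 4): z = 12
  (0.8182, 7.273): z = 25.09
  (0, 8.5): z = 25.5

Feasible with finite optimum z* = 25.5 at (0, 8.5).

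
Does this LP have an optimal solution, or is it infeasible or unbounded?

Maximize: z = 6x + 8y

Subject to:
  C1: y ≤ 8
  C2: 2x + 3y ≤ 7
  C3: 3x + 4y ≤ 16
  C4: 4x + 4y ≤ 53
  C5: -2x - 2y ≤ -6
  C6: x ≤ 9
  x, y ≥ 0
The point (3.5, 0) satisfies every constraint, so the LP is feasible; the constraints give x ≤ 9 and y ≤ 8, which with x, y ≥ 0 keep the feasible region inside a bounded box. A feasible, bounded LP attains a finite optimum at a vertex.

Feasible with finite optimum z* = 21 at (3.5, 0).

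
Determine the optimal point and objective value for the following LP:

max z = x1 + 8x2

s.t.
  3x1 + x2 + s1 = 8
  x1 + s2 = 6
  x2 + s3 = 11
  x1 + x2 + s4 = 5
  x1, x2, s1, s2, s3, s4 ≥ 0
Each vertex is the intersection of two constraint boundaries that also satisfies all remaining constraints:
  x1 = 0 and x2 = 0 → (0, 0)
  3x1 + x2 = 8 and x2 = 0 → (2.667, 0)
  3x1 + x2 = 8 and x1 + x2 = 5 → (1.5, 3.5)
  x1 + x2 = 5 and x1 = 0 → (0, 5)

Evaluating z = x1 + 8x2 at each vertex:
  (0, 0): z = 0
  (2.667, 0): z = 2.667
  (1.5, 3.5): z = 29.5
  (0, 5): z = 40

The maximum is at (0, 5) with z = 40.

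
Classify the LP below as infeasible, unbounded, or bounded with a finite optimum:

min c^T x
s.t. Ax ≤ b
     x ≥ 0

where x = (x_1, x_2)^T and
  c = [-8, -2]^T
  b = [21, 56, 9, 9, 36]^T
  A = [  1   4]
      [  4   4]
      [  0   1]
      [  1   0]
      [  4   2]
The point (9, 0) satisfies every constraint, so the LP is feasible; the constraints give x_1 ≤ 9 and x_2 ≤ 9, which with x_1, x_2 ≥ 0 keep the feasible region inside a bounded box. A feasible, bounded LP attains a finite optimum at a vertex.

Bounded optimum: z* = -72 at (9, 0).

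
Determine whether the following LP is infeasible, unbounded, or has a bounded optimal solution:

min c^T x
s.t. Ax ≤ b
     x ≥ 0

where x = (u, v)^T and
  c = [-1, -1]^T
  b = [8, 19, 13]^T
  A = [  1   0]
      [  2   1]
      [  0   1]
The point (3, 13) satisfies every constraint, so the LP is feasible; the constraints give u ≤ 8 and v ≤ 13, which with u, v ≥ 0 keep the feasible region inside a bounded box. A feasible, bounded LP attains a finite optimum at a vertex.

Evaluating z = -u - v at each vertex:
  (0, 0): z = 0
  (8, 0): z = -8
  (8, 3): z = -11
  (3, 13): z = -16
  (0, 13): z = -13

Bounded optimum: z* = -16 at (3, 13).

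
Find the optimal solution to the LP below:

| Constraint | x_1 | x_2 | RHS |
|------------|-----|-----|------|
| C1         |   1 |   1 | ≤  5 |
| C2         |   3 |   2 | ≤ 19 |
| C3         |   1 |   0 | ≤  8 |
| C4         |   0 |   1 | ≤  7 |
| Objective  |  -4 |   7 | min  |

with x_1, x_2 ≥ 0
Each vertex is the intersection of two constraint boundaries that also satisfies all remaining constraints:
  x_1 = 0 and x_2 = 0 → (0, 0)
  x_1 + x_2 = 5 and x_2 = 0 → (5, 0)
  x_1 + x_2 = 5 and x_1 = 0 → (0, 5)

Evaluating z = -4x_1 + 7x_2 at each vertex:
  (0, 0): z = 0
  (5, 0): z = -20
  (0, 5): z = 35

The minimum is at (5, 0) with z = -20.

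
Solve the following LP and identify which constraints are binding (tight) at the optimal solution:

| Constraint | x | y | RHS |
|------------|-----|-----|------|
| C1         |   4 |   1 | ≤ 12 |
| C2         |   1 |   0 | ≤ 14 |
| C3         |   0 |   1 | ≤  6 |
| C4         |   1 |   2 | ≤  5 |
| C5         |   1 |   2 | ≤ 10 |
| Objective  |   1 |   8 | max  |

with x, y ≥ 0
Optimal: x = 0, y = 2.5
Slack at optimum:
  C1: slack = 9.5
  C2: slack = 14
  C3: slack = 3.5
  C4: slack = 0 (binding)
  C5: slack = 5
  x ≥ 0: x = 0 (binding)
  y ≥ 0: y = 2.5
Binding constraints: C4, x ≥ 0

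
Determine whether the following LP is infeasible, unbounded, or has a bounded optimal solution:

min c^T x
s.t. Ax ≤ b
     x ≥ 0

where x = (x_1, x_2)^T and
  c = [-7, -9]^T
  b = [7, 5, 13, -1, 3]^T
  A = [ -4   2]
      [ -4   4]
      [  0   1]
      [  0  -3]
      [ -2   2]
Feasible point: (0, 1) satisfies every constraint, so the LP is feasible.
Direction d = (1, 0): for each constraint row a, a·d ≤ 0 —
  (-4)(1) + (2)(0) = -4 ≤ 0
  (-4)(1) + (4)(0) = -4 ≤ 0
  (0)(1) + (1)(0) = 0 ≤ 0
  (0)(1) + (-3)(0) = 0 ≤ 0
  (-2)(1) + (2)(0) = -2 ≤ 0
and d ≥ 0, so (0, 1) + t·d stays feasible for every t ≥ 0. Along this ray z = -7x_1 - 9x_2 changes by -7 per unit t, so z → −∞.

Unbounded: there is a feasible ray along which z → −∞.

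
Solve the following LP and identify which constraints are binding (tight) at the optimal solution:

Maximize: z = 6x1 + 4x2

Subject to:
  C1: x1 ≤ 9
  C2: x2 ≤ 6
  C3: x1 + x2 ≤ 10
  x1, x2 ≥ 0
Optimal: x1 = 9, x2 = 1
Binding: C1, C3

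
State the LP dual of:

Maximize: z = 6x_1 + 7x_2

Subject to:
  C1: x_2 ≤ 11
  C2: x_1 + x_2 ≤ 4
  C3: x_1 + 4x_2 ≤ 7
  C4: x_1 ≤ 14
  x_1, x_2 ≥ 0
Minimize: z = 11y1 + 4y2 + 7y3 + 14y4

Subject to:
  C1: -y2 - y3 - y4 ≤ -6
  C2: -y1 - y2 - 4y3 ≤ -7
  y1, y2, y3, y4 ≥ 0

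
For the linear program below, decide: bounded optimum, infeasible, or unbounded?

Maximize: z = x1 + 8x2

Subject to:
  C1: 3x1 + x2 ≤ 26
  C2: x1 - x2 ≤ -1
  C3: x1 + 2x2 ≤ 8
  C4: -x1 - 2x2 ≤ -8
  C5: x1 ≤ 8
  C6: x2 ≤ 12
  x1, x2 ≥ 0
The point (0, 4) satisfies every constraint, so the LP is feasible; the constraints give x1 ≤ 8 and x2 ≤ 12, which with x1, x2 ≥ 0 keep the feasible region inside a bounded box. A feasible, bounded LP attains a finite optimum at a vertex.

Evaluating z = x1 + 8x2 at each vertex:
  (2, 3): z = 26
  (0, 4): z = 32

Bounded optimum: z* = 32 at (0, 4).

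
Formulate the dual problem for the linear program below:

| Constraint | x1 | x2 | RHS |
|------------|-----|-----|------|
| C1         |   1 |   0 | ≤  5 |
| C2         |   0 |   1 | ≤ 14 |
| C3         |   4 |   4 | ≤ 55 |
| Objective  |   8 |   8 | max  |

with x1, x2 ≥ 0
Minimize: z = 5y1 + 14y2 + 55y3

Subject to:
  C1: -y1 - 4y3 ≤ -8
  C2: -y2 - 4y3 ≤ -8
  y1, y2, y3 ≥ 0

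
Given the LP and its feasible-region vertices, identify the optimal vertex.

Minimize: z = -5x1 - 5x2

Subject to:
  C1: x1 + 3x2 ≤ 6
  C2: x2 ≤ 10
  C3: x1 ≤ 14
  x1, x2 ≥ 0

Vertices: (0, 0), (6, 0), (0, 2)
(6, 0) with z = -30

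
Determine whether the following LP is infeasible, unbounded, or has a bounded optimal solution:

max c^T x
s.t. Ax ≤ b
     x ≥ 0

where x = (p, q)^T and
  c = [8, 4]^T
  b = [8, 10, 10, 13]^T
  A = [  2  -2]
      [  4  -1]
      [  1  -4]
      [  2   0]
Feasible point: (0, 0) satisfies every constraint, so the LP is feasible.
Direction d = (0, 1): for each constraint row a, a·d ≤ 0 —
  (2)(0) + (-2)(1) = -2 ≤ 0
  (4)(0) + (-1)(1) = -1 ≤ 0
  (1)(0) + (-4)(1) = -4 ≤ 0
  (2)(0) + (0)(1) = 0 ≤ 0
and d ≥ 0, so (0, 0) + t·d stays feasible for every t ≥ 0. Along this ray z = 8p + 4q changes by 4 per unit t, so z → +∞.

Unbounded — the objective can increase without bound over the feasible region.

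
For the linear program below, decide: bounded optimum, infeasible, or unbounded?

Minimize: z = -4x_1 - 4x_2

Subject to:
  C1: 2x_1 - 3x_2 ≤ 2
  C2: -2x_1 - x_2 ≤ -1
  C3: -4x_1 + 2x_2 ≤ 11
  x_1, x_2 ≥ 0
Feasible point: (0, 1) satisfies every constraint, so the LP is feasible.
Direction d = (1, 1): for each constraint row a, a·d ≤ 0 —
  (2)(1) + (-3)(1) = -1 ≤ 0
  (-2)(1) + (-1)(1) = -3 ≤ 0
  (-4)(1) + (2)(1) = -2 ≤ 0
and d ≥ 0, so (0, 1) + t·d stays feasible for every t ≥ 0. Along this ray z = -4x_1 - 4x_2 changes by -8 per unit t, so z → −∞.

Unbounded — the objective can decrease without bound over the feasible region.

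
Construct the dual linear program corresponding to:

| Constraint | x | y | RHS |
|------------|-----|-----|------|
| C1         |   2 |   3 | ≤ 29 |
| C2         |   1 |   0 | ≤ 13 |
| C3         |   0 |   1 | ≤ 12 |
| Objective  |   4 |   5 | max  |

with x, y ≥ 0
Minimize: z = 29y1 + 13y2 + 12y3

Subject to:
  C1: -2y1 - y2 ≤ -4
  C2: -3y1 - y3 ≤ -5
  y1, y2, y3 ≥ 0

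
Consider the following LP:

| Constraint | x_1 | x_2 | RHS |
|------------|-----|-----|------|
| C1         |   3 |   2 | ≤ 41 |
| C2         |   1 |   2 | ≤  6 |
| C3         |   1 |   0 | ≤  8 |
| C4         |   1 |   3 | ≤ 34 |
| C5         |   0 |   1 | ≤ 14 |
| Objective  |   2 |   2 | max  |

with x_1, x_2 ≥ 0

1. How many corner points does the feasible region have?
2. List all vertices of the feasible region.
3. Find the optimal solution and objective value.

1. 3
2. (0, 0), (6, 0), (0, 3)
3. x_1 = 6, x_2 = 0, z = 12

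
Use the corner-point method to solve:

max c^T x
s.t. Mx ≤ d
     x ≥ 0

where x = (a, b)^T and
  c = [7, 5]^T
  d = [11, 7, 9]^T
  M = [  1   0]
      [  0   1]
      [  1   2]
Each vertex is the intersection of two constraint boundaries that also satisfies all remaining constraints:
  a = 0 and b = 0 → (0, 0)
  a + 2b = 9 and b = 0 → (9, 0)
  a + 2b = 9 and a = 0 → (0, 4.5)

Evaluating z = 7a + 5b at each vertex:
  (0, 0): z = 0
  (9, 0): z = 63
  (0, 4.5): z = 22.5

The maximum is at (9, 0) with z = 63.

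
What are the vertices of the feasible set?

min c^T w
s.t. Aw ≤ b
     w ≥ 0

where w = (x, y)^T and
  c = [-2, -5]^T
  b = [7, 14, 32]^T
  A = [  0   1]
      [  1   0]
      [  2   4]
Each vertex is the intersection of two constraint boundaries that also satisfies all remaining constraints:
  x = 0 and y = 0 → (0, 0)
  x = 14 and y = 0 → (14, 0)
  x = 14 and 2x + 4y = 32 → (14, 1)
  y = 7 and 2x + 4y = 32 → (2, 7)
  y = 7 and x = 0 → (0, 7)

Vertices: (0, 0), (14, 0), (14, 1), (2, 7), (0, 7)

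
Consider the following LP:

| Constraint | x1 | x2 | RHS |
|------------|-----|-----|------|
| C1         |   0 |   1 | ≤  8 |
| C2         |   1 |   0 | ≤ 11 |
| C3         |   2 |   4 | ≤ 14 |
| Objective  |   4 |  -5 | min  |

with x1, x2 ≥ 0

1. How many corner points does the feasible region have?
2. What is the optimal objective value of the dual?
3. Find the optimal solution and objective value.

1. 3
2. -17.5 (by strong duality, equal to the primal optimum)
3. x1 = 0, x2 = 3.5, z = -17.5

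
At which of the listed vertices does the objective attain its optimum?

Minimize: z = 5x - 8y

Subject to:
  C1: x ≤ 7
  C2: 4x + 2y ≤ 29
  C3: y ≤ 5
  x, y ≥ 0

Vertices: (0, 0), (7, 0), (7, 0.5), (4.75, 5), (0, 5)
(0, 5) with z = -40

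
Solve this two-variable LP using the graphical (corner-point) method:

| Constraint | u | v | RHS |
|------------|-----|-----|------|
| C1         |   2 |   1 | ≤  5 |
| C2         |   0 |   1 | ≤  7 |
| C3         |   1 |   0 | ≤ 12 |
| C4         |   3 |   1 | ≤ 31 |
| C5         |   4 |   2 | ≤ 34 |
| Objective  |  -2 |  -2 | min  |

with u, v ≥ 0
u = 0, v = 5, z = -10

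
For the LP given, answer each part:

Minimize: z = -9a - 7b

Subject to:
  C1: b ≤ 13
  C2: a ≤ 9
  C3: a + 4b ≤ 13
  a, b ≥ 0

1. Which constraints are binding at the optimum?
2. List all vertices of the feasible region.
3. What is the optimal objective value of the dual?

1. C2, C3
2. (0, 0), (9, 0), (9, 1), (0, 3.25)
3. -88 (by strong duality, equal to the primal optimum)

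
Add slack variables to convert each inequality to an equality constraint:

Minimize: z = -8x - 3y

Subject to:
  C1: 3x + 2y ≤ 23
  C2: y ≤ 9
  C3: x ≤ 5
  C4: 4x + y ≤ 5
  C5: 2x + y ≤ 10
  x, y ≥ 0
min z = -8x - 3y

s.t.
  3x + 2y + s1 = 23
  y + s2 = 9
  x + s3 = 5
  4x + y + s4 = 5
  2x + y + s5 = 10
  x, y, s1, s2, s3, s4, s5 ≥ 0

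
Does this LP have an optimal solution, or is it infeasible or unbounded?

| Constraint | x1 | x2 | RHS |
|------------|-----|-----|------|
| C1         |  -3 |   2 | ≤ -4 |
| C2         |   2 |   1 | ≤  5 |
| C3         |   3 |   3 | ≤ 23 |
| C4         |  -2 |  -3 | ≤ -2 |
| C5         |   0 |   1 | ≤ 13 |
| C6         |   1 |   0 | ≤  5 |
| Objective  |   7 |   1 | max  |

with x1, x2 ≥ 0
The point (2.5, 0) satisfies every constraint, so the LP is feasible; the constraints give x1 ≤ 5 and x2 ≤ 13, which with x1, x2 ≥ 0 keep the feasible region inside a bounded box. A feasible, bounded LP attains a finite optimum at a vertex.

The LP has an optimal solution: (2.5, 0) with z = 17.5.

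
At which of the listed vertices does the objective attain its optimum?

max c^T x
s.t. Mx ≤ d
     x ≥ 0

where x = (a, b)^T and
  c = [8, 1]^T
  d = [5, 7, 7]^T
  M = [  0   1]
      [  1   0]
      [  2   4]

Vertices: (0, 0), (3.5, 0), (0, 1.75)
Evaluating z = 8a + b at each vertex:
  (0, 0): z = 0
  (3.5, 0): z = 28
  (0, 1.75): z = 1.75

The largest value is z = 28, attained at (3.5, 0).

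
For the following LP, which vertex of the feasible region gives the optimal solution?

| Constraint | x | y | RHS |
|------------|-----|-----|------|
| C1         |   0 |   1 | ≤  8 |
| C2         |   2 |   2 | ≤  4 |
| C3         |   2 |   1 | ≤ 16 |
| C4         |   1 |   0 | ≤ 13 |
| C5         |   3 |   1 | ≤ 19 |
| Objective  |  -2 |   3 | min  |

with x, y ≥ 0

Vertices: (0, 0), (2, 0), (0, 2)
(2, 0) with z = -4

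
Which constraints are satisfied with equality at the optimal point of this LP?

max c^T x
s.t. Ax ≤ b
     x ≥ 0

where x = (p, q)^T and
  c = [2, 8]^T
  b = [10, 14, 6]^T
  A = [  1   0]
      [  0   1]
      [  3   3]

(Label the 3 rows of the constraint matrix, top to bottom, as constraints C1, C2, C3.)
Optimal: p = 0, q = 2
Slack at optimum:
  C1: slack = 10
  C2: slack = 12
  C3: slack = 0 (binding)
  p ≥ 0: p = 0 (binding)
  q ≥ 0: q = 2
Binding constraints: C3, p ≥ 0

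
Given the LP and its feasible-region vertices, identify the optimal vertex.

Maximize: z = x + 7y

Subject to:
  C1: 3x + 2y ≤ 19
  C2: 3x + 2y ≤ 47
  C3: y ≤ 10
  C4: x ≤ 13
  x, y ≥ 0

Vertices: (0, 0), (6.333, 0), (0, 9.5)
(0, 9.5) with z = 66.5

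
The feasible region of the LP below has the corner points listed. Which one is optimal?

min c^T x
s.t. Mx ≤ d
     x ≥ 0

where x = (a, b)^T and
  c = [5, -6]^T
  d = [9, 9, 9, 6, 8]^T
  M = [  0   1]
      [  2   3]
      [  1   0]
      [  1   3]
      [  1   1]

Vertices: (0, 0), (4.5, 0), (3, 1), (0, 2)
Evaluating z = 5a - 6b at each vertex:
  (0, 0): z = 0
  (4.5, 0): z = 22.5
  (3, 1): z = 9
  (0, 2): z = -12

The smallest value is z = -12, attained at (0, 2).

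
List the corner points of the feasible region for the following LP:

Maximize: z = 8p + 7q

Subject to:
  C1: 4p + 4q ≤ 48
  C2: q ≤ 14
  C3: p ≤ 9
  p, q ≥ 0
Each vertex is the intersection of two constraint boundaries that also satisfies all remaining constraints:
  p = 0 and q = 0 → (0, 0)
  p = 9 and q = 0 → (9, 0)
  4p + 4q = 48 and p = 9 → (9, 3)
  4p + 4q = 48 and p = 0 → (0, 12)

Vertices: (0, 0), (9, 0), (9, 3), (0, 12)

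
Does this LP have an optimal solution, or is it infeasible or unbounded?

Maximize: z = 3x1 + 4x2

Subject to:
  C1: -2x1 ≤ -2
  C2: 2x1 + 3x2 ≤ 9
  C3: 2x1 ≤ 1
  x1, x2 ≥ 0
C3 requires 2x1 ≤ 1, while C1 (-2x1 ≤ -2) is equivalent to 2x1 ≥ 2. Together they would need 2 ≤ 2x1 ≤ 1, which is impossible since 2 > 1. No point satisfies all constraints.

The feasible region is empty; the LP is infeasible.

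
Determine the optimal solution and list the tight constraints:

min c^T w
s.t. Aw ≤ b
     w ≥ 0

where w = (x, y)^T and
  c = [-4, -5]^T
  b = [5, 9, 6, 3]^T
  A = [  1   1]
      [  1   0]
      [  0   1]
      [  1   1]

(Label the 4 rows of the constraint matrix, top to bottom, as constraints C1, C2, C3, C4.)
Optimal: x = 0, y = 3
Slack at optimum:
  C1: slack = 2
  C2: slack = 9
  C3: slack = 3
  C4: slack = 0 (binding)
  x ≥ 0: x = 0 (binding)
  y ≥ 0: y = 3
Binding constraints: C4, x ≥ 0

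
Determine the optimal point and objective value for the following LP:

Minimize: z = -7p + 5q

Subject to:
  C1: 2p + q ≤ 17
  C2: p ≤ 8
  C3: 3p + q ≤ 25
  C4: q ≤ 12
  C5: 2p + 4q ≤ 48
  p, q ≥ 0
Each vertex is the intersection of two constraint boundaries that also satisfies all remaining constraints:
  p = 0 and q = 0 → (0, 0)
  p = 8 and q = 0 → (8, 0)
  2p + q = 17 and p = 8 → (8, 1)
  2p + q = 17 and 2p + 4q = 48 → (3.333, 10.33)
  q = 12 and 2p + 4q = 48 → (0, 12)

Evaluating z = -7p + 5q at each vertex:
  (0, 0): z = 0
  (8, 0): z = -56
  (8, 1): z = -51
  (3.333, 10.33): z = 28.33
  (0, 12): z = 60

The minimum is at (8, 0) with z = -56.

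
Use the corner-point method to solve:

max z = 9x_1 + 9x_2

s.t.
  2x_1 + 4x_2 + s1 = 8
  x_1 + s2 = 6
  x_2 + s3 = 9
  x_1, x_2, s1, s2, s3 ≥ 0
Each vertex is the intersection of two constraint boundaries that also satisfies all remaining constraints:
  x_1 = 0 and x_2 = 0 → (0, 0)
  2x_1 + 4x_2 = 8 and x_2 = 0 → (4, 0)
  2x_1 + 4x_2 = 8 and x_1 = 0 → (0, 2)

Evaluating z = 9x_1 + 9x_2 at each vertex:
  (0, 0): z = 0
  (4, 0): z = 36
  (0, 2): z = 18

The maximum is at (4, 0) with z = 36.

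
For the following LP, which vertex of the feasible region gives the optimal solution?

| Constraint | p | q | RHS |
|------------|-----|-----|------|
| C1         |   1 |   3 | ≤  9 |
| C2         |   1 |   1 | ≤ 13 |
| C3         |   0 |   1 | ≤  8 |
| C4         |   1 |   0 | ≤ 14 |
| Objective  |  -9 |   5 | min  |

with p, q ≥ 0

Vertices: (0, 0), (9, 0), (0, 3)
Evaluating z = -9p + 5q at each vertex:
  (0, 0): z = 0
  (9, 0): z = -81
  (0, 3): z = 15

The smallest value is z = -81, attained at (9, 0).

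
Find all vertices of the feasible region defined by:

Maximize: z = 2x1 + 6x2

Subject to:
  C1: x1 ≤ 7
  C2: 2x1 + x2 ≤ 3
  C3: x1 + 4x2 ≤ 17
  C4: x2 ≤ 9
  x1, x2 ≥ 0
Each vertex is the intersection of two constraint boundaries that also satisfies all remaining constraints:
  x1 = 0 and x2 = 0 → (0, 0)
  2x1 + x2 = 3 and x2 = 0 → (1.5, 0)
  2x1 + x2 = 3 and x1 = 0 → (0, 3)

Vertices: (0, 0), (1.5, 0), (0, 3)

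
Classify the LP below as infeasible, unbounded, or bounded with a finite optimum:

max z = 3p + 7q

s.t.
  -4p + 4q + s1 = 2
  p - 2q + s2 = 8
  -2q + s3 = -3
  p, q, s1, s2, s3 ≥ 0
Feasible point: (2, 2) satisfies every constraint, so the LP is feasible.
Direction d = (1, 1): for each constraint row a, a·d ≤ 0 —
  (-4)(1) + (4)(1) = 0 ≤ 0
  (1)(1) + (-2)(1) = -1 ≤ 0
  (0)(1) + (-2)(1) = -2 ≤ 0
and d ≥ 0, so (2, 2) + t·d stays feasible for every t ≥ 0. Along this ray z = 3p + 7q changes by 10 per unit t, so z → +∞.

Unbounded: there is a feasible ray along which z → +∞.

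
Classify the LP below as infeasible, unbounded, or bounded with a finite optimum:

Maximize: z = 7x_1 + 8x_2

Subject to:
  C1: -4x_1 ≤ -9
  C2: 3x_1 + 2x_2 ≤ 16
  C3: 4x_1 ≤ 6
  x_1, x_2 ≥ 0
C3 requires 4x_1 ≤ 6, while C1 (-4x_1 ≤ -9) is equivalent to 4x_1 ≥ 9. Together they would need 9 ≤ 4x_1 ≤ 6, which is impossible since 9 > 6. No point satisfies all constraints.

Infeasible: no point satisfies all constraints simultaneously.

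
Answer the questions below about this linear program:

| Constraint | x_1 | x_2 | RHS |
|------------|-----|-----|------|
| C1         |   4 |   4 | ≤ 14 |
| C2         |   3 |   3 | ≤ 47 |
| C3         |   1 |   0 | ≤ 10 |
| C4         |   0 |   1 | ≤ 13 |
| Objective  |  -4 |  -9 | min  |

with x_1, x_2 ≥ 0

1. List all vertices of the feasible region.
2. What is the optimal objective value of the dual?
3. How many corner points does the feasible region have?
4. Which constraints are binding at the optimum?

1. (0, 0), (3.5, 0), (0, 3.5)
2. -31.5 (by strong duality, equal to the primal optimum)
3. 3
4. C1, x_1 ≥ 0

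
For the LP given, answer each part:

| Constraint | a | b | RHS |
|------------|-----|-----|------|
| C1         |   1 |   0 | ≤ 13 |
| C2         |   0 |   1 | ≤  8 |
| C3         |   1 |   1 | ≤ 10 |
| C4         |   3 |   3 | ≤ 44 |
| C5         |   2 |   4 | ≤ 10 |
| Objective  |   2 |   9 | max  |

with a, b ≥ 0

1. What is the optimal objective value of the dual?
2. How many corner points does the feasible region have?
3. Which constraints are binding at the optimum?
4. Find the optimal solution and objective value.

1. 22.5 (by strong duality, equal to the primal optimum)
2. 3
3. C5, a ≥ 0
4. a = 0, b = 2.5, z = 22.5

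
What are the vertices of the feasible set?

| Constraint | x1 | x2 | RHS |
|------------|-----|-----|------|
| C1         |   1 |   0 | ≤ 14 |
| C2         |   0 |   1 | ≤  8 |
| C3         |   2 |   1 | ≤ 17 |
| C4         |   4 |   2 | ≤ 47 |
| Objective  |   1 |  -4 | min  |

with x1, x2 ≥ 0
Each vertex is the intersection of two constraint boundaries that also satisfies all remaining constraints:
  x1 = 0 and x2 = 0 → (0, 0)
  2x1 + x2 = 17 and x2 = 0 → (8.5, 0)
  x2 = 8 and 2x1 + x2 = 17 → (4.5, 8)
  x2 = 8 and x1 = 0 → (0, 8)

Vertices: (0, 0), (8.5, 0), (4.5, 8), (0, 8)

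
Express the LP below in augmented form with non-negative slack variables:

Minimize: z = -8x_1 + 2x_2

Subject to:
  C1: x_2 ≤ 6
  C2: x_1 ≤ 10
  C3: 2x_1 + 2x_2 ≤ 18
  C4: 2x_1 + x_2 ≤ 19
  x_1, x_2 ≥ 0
min z = -8x_1 + 2x_2

s.t.
  x_2 + s1 = 6
  x_1 + s2 = 10
  2x_1 + 2x_2 + s3 = 18
  2x_1 + x_2 + s4 = 19
  x_1, x_2, s1, s2, s3, s4 ≥ 0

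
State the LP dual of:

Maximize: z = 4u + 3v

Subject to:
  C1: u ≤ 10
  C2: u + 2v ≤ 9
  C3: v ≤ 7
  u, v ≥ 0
Minimize: z = 10y1 + 9y2 + 7y3

Subject to:
  C1: -y1 - y2 ≤ -4
  C2: -2y2 - y3 ≤ -3
  y1, y2, y3 ≥ 0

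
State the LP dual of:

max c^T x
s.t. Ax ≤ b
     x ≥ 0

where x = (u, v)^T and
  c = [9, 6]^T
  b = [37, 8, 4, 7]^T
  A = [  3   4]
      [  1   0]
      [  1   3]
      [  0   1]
Minimize: z = 37y1 + 8y2 + 4y3 + 7y4

Subject to:
  C1: -3y1 - y2 - y3 ≤ -9
  C2: -4y1 - 3y3 - y4 ≤ -6
  y1, y2, y3, y4 ≥ 0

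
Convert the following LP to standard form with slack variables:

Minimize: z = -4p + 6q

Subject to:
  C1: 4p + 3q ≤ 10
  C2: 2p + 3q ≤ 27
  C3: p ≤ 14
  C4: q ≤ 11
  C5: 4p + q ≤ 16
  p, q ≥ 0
min z = -4p + 6q

s.t.
  4p + 3q + s1 = 10
  2p + 3q + s2 = 27
  p + s3 = 14
  q + s4 = 11
  4p + q + s5 = 16
  p, q, s1, s2, s3, s4, s5 ≥ 0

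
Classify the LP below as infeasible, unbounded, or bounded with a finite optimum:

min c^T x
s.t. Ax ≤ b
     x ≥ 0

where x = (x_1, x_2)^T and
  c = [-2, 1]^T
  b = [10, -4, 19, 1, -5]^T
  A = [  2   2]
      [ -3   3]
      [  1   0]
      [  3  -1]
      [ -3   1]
One constraint requires 3x_1 - x_2 ≤ 1, while the constraint -3x_1 + x_2 ≤ -5 is equivalent to 3x_1 - x_2 ≥ 5. Together they would need 5 ≤ 3x_1 - x_2 ≤ 1, which is impossible since 5 > 1. No point satisfies all constraints.

The feasible region is empty; the LP is infeasible.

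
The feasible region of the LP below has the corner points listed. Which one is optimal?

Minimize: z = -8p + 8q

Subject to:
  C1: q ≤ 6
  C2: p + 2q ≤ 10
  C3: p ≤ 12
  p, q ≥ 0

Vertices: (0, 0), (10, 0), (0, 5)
(10, 0) with z = -80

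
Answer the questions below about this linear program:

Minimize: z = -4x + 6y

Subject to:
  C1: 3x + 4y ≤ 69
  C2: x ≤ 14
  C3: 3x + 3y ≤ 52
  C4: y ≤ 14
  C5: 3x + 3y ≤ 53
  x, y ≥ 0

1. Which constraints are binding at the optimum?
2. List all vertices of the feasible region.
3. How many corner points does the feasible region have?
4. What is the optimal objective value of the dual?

1. C2, y ≥ 0
2. (0, 0), (14, 0), (14, 3.333), (3.333, 14), (0, 14)
3. 5
4. -56 (by strong duality, equal to the primal optimum)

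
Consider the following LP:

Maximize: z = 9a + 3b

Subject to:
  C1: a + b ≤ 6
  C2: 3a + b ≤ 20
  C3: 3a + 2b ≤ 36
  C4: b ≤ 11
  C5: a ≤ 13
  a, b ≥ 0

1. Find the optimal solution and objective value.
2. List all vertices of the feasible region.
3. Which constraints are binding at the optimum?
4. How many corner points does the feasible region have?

1. a = 6, b = 0, z = 54
2. (0, 0), (6, 0), (0, 6)
3. C1, b ≥ 0
4. 3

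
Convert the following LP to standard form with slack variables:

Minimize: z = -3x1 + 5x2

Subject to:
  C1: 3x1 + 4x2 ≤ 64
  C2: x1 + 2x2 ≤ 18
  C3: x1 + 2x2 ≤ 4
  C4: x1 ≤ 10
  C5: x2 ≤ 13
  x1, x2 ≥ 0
min z = -3x1 + 5x2

s.t.
  3x1 + 4x2 + s1 = 64
  x1 + 2x2 + s2 = 18
  x1 + 2x2 + s3 = 4
  x1 + s4 = 10
  x2 + s5 = 13
  x1, x2, s1, s2, s3, s4, s5 ≥ 0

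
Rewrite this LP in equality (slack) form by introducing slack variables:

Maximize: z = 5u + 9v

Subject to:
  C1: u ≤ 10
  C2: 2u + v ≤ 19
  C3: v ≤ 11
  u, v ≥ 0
max z = 5u + 9v

s.t.
  u + s1 = 10
  2u + v + s2 = 19
  v + s3 = 11
  u, v, s1, s2, s3 ≥ 0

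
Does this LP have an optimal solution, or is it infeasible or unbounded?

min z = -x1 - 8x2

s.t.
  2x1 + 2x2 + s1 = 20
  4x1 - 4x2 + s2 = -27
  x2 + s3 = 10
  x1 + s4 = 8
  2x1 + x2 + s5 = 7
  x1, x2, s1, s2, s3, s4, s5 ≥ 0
The point (0, 7) satisfies every constraint, so the LP is feasible; the constraints give x1 ≤ 8 and x2 ≤ 10, which with x1, x2 ≥ 0 keep the feasible region inside a bounded box. A feasible, bounded LP attains a finite optimum at a vertex.

Evaluating z = -x1 - 8x2 at each vertex:
  (0, 6.75): z = -54
  (0.08333, 6.833): z = -54.75
  (0, 7): z = -56

Bounded optimum: z* = -56 at (0, 7).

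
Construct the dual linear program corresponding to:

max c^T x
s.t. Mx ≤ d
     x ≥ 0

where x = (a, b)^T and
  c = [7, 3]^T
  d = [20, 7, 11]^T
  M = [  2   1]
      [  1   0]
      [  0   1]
Minimize: z = 20y1 + 7y2 + 11y3

Subject to:
  C1: -2y1 - y2 ≤ -7
  C2: -y1 - y3 ≤ -3
  y1, y2, y3 ≥ 0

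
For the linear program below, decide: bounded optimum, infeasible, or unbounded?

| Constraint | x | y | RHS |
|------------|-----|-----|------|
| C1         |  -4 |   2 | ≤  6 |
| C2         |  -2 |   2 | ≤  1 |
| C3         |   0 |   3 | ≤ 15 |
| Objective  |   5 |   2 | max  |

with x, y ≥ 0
Feasible point: (0, 0) satisfies every constraint, so the LP is feasible.
Direction d = (1, 0): for each constraint row a, a·d ≤ 0 —
  (-4)(1) + (2)(0) = -4 ≤ 0
  (-2)(1) + (2)(0) = -2 ≤ 0
  (0)(1) + (3)(0) = 0 ≤ 0
and d ≥ 0, so (0, 0) + t·d stays feasible for every t ≥ 0. Along this ray z = 5x + 2y changes by 5 per unit t, so z → +∞.

The LP is unbounded; z can be made arbitrarily large.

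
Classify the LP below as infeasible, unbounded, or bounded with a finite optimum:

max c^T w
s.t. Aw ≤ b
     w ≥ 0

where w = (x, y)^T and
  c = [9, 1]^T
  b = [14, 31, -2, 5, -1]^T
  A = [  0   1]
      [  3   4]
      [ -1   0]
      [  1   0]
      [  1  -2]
The point (5, 4) satisfies every constraint, so the LP is feasible; the constraints give x ≤ 5 and y ≤ 14, which with x, y ≥ 0 keep the feasible region inside a bounded box. A feasible, bounded LP attains a finite optimum at a vertex.

Evaluating z = 9x + y at each vertex:
  (2, 1.5): z = 19.5
  (5, 3): z = 48
  (5, 4): z = 49
  (2, 6.25): z = 24.25

Feasible with finite optimum z* = 49 at (5, 4).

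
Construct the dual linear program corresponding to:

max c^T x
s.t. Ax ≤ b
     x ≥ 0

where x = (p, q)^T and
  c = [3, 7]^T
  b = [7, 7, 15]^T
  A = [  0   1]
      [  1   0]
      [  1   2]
Minimize: z = 7y1 + 7y2 + 15y3

Subject to:
  C1: -y2 - y3 ≤ -3
  C2: -y1 - 2y3 ≤ -7
  y1, y2, y3 ≥ 0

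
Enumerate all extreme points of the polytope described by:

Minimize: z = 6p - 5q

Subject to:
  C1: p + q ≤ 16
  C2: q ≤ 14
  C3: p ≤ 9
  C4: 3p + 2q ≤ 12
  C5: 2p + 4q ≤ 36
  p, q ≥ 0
Each vertex is the intersection of two constraint boundaries that also satisfies all remaining constraints:
  p = 0 and q = 0 → (0, 0)
  3p + 2q = 12 and q = 0 → (4, 0)
  3p + 2q = 12 and p = 0 → (0, 6)

Vertices: (0, 0), (4, 0), (0, 6)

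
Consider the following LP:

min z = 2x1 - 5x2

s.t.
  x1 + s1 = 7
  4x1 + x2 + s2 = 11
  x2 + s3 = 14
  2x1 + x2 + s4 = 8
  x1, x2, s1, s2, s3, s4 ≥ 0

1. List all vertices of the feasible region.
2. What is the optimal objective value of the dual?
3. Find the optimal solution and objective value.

1. (0, 0), (2.75, 0), (1.5, 5), (0, 8)
2. -40 (by strong duality, equal to the primal optimum)
3. x1 = 0, x2 = 8, z = -40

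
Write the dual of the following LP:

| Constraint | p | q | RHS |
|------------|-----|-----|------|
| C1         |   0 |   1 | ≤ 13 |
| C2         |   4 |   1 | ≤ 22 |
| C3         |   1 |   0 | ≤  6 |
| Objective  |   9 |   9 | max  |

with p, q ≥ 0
Minimize: z = 13y1 + 22y2 + 6y3

Subject to:
  C1: -4y2 - y3 ≤ -9
  C2: -y1 - y2 ≤ -9
  y1, y2, y3 ≥ 0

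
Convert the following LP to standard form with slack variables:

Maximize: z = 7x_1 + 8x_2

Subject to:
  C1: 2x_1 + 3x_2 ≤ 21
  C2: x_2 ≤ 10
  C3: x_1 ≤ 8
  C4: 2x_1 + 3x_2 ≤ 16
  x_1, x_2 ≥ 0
max z = 7x_1 + 8x_2

s.t.
  2x_1 + 3x_2 + s1 = 21
  x_2 + s2 = 10
  x_1 + s3 = 8
  2x_1 + 3x_2 + s4 = 16
  x_1, x_2, s1, s2, s3, s4 ≥ 0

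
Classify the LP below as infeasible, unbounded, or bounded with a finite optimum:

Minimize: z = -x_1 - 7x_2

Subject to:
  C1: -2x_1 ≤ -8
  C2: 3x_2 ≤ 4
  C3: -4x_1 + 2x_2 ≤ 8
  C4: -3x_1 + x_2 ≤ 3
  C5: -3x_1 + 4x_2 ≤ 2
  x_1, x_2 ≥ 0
Feasible point: (4, 0) satisfies every constraint, so the LP is feasible.
Direction d = (1, 0): for each constraint row a, a·d ≤ 0 —
  (-2)(1) + (0)(0) = -2 ≤ 0
  (0)(1) + (3)(0) = 0 ≤ 0
  (-4)(1) + (2)(0) = -4 ≤ 0
  (-3)(1) + (1)(0) = -3 ≤ 0
  (-3)(1) + (4)(0) = -3 ≤ 0
and d ≥ 0, so (4, 0) + t·d stays feasible for every t ≥ 0. Along this ray z = -x_1 - 7x_2 changes by -1 per unit t, so z → −∞.

The LP is unbounded; z can be made arbitrarily small.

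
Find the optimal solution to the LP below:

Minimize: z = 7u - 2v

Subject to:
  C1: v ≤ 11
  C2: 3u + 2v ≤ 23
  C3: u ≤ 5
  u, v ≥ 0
Each vertex is the intersection of two constraint boundaries that also satisfies all remaining constraints:
  u = 0 and v = 0 → (0, 0)
  u = 5 and v = 0 → (5, 0)
  3u + 2v = 23 and u = 5 → (5, 4)
  v = 11 and 3u + 2v = 23 → (0.3333, 11)
  v = 11 and u = 0 → (0, 11)

Evaluating z = 7u - 2v at each vertex:
  (0, 0): z = 0
  (5, 0): z = 35
  (5, 4): z = 27
  (0.3333, 11): z = -19.67
  (0, 11): z = -22

The minimum is at (0, 11) with z = -22.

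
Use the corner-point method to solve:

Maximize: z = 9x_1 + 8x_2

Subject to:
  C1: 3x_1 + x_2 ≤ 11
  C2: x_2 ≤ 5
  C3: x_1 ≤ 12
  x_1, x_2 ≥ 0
Each vertex is the intersection of two constraint boundaries that also satisfies all remaining constraints:
  x_1 = 0 and x_2 = 0 → (0, 0)
  3x_1 + x_2 = 11 and x_2 = 0 → (3.667, 0)
  3x_1 + x_2 = 11 and x_2 = 5 → (2, 5)
  x_2 = 5 and x_1 = 0 → (0, 5)

Evaluating z = 9x_1 + 8x_2 at each vertex:
  (0, 0): z = 0
  (3.667, 0): z = 33
  (2, 5): z = 58
  (0, 5): z = 40

The maximum is at (2, 5) with z = 58.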